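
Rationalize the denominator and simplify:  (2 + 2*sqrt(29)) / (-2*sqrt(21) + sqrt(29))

Multiply numerator and denominator by sqrt(29) + 2*sqrt(21).
Denominator becomes -55; numerator becomes 2*sqrt(29) + 4*sqrt(21) + 58 + 4*sqrt(609).

(-4*sqrt(609) - 58 - 4*sqrt(21) - 2*sqrt(29))/55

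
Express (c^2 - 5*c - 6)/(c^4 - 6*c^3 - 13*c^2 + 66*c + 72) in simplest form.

1/(c^2 - c - 12)

Factor: c^2 - 5*c - 6 = (c + 1)*(c - 6);  c^4 - 6*c^3 - 13*c^2 + 66*c + 72 = (c + 3)*(c - 6)*(c + 1)*(c - 4)
Cancel the common factors (c + 1), (c - 6).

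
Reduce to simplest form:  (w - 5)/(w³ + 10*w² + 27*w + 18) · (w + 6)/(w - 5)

1/(w² + 4*w + 3)

Factor: w³ + 10*w² + 27*w + 18 = (w + 3)·(w + 6)·(w + 1)
Cancel the common factors (w + 6), (w - 5).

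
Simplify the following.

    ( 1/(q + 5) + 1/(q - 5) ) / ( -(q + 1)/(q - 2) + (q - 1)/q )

(-q³ + 2*q²)/(2*q³ - q² - 50*q + 25)

Numerator: 1/(q + 5) + 1/(q - 5) = 2*q/(q² - 25)
Denominator: -(q + 1)/(q - 2) + (q - 1)/q = (-4*q + 2)/(q² - 2*q)
Divide: (2*q/(q² - 25)) · ((q² - 2*q)/(-4*q + 2)) = (-q³ + 2*q²)/(2*q³ - q² - 50*q + 25)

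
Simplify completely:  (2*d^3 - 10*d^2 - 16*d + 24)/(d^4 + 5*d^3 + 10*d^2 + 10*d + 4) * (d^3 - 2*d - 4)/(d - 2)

Factor: 2*d^3 - 10*d^2 - 16*d + 24 = 2*(d + 2)*(d - 6)*(d - 1);  d^4 + 5*d^3 + 10*d^2 + 10*d + 4 = (d^2 + 2*d + 2)*(d + 2)*(d + 1);  d^3 - 2*d - 4 = (d^2 + 2*d + 2)*(d - 2)
Cancel the common factors (d^2 + 2*d + 2), (d + 2), (d - 2).

(2*d^2 - 14*d + 12)/(d + 1)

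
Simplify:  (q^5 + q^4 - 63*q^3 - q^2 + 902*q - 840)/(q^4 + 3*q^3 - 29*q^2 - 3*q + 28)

(q^2 - q - 30)/(q + 1)

Factor: q^5 + q^4 - 63*q^3 - q^2 + 902*q - 840 = (q + 7)*(q - 6)*(q - 1)*(q + 5)*(q - 4);  q^4 + 3*q^3 - 29*q^2 - 3*q + 28 = (q + 1)*(q - 4)*(q - 1)*(q + 7)
Cancel the common factors (q - 4), (q + 7), (q - 1).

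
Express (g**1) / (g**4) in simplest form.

Quotient: (g**-3)

g**(-3)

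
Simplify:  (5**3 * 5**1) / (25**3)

5**3 = 5**3; 5**1 = 5**1; 25**3 = 5**6
Combine exponents: 5**(-2)

5**(-2)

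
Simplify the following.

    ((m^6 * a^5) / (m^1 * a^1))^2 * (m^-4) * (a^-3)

Inside the bracket: m^5 * a^4
Raise to the power 2: m^10 * a^8
Multiply by (m^-4) * (a^-3): add exponents.

a^5*m^6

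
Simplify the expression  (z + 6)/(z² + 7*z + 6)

Factor: z² + 7*z + 6 = (z + 1)·(z + 6)
Cancel the common factor (z + 6).

1/(z + 1)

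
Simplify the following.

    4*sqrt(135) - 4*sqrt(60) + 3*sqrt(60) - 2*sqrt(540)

-2*sqrt(15)

4*sqrt(135) = 12*sqrt(15); 4*sqrt(60) = 8*sqrt(15); 3*sqrt(60) = 6*sqrt(15); 2*sqrt(540) = 12*sqrt(15)
Combine: (12 - 8 + 6 - 12)·sqrt(15) = -2*sqrt(15)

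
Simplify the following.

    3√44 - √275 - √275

3√44 = 6*√11; √275 = 5*√11; √275 = 5*√11
Combine: (6 - 5 - 5)·√11 = -4*√11

-4*√11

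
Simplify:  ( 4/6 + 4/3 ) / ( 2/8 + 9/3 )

Numerator: 4/6 + 4/3 = 2
Denominator: 2/8 + 9/3 = 13/4
Divide: (2) · (4/13) = 8/13

8/13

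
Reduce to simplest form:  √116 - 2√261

√116 = 2*√29; 2√261 = 6*√29
Combine: (2 - 6)·√29 = -4*√29

-4*√29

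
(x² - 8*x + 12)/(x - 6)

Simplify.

x - 2

Factor: x² - 8*x + 12 = (x - 6)·(x - 2)
Cancel the common factor (x - 6).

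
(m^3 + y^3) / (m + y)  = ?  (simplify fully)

Factor as (a+b)(a^2-ab+b^2) with a=m, b=y.

m^2 - m*y + y^2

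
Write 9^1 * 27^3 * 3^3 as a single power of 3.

9^1 = 3^2; 27^3 = 3^9; 3^3 = 3^3
Combine exponents: 3^14

3^14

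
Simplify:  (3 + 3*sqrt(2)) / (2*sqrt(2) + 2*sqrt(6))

(-6 - 3*sqrt(2) + 3*sqrt(6) + 6*sqrt(3))/8

Multiply numerator and denominator by -2*sqrt(6) + 2*sqrt(2).
Denominator becomes -16; numerator becomes -12*sqrt(3) - 6*sqrt(6) + 6*sqrt(2) + 12.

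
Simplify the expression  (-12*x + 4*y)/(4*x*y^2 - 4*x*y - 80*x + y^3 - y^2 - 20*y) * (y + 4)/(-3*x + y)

Factor: -12*x + 4*y = 4*(-3*x + y);  4*x*y^2 - 4*x*y - 80*x + y^3 - y^2 - 20*y = (y - 5)*(y + 4)*(4*x + y)
Cancel the common factors (y + 4), (-3*x + y).

4/(4*x*y - 20*x + y^2 - 5*y)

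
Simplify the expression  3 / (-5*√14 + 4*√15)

(-15*√14 - 12*√15)/110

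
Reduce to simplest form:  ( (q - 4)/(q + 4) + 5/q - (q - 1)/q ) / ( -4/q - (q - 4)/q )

(2*q - 24)/(q² + 4*q)

Numerator: (q - 4)/(q + 4) + 5/q - (q - 1)/q = (-2*q + 24)/(q² + 4*q)
Denominator: -4/q - (q - 4)/q = -1
Divide: ((-2*q + 24)/(q² + 4*q)) · (-1) = (2*q - 24)/(q² + 4*q)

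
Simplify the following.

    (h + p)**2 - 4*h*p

(h - p)**2

Expanding gives h**2 - 2*h*p + p**2, a perfect square.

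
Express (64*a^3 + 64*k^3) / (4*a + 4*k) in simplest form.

Apply the sum-of-cubes factorisation and cancel (4*a + 4*k).

16*a^2 - 16*a*k + 16*k^2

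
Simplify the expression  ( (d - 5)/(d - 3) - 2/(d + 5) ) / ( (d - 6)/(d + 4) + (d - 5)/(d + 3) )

(d² + 7*d + 12)/(2*d² + 4*d - 30)

Numerator: (d - 5)/(d - 3) - 2/(d + 5) = (d² - 2*d - 19)/(d² + 2*d - 15)
Denominator: (d - 6)/(d + 4) + (d - 5)/(d + 3) = (2*d² - 4*d - 38)/(d² + 7*d + 12)
Divide: ((d² - 2*d - 19)/(d² + 2*d - 15)) · ((d² + 7*d + 12)/(2*d² - 4*d - 38)) = (d² + 7*d + 12)/(2*d² + 4*d - 30)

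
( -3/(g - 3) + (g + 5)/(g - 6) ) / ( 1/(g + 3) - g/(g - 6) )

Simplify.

(-g³ - 2*g² - 9)/(g³ - g² - 18)

Numerator: -3/(g - 3) + (g + 5)/(g - 6) = (g² - g + 3)/(g² - 9*g + 18)
Denominator: 1/(g + 3) - g/(g - 6) = (-g² - 2*g - 6)/(g² - 3*g - 18)
Divide: ((g² - g + 3)/(g² - 9*g + 18)) · ((g² - 3*g - 18)/(-g² - 2*g - 6)) = (-g³ - 2*g² - 9)/(g³ - g² - 18)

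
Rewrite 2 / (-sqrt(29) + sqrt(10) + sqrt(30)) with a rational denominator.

(-22*sqrt(29) + 18*sqrt(30) + 98*sqrt(10) + 40*sqrt(87))/1079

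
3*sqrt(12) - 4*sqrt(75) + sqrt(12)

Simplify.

3*sqrt(12) = 6*sqrt(3); 4*sqrt(75) = 20*sqrt(3); sqrt(12) = 2*sqrt(3)
Combine: (6 - 20 + 2)·sqrt(3) = -12*sqrt(3)

-12*sqrt(3)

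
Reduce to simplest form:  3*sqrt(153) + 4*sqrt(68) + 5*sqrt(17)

3*sqrt(153) = 9*sqrt(17); 4*sqrt(68) = 8*sqrt(17); 5*sqrt(17) = 5*sqrt(17)
Combine: (9 + 8 + 5)·sqrt(17) = 22*sqrt(17)

22*sqrt(17)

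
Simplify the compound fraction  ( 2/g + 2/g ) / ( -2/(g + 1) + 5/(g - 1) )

(4*g^2 - 4)/(3*g^2 + 7*g)

Numerator: 2/g + 2/g = 4/g
Denominator: -2/(g + 1) + 5/(g - 1) = (3*g + 7)/(g^2 - 1)
Divide: (4/g) · ((g^2 - 1)/(3*g + 7)) = (4*g^2 - 4)/(3*g^2 + 7*g)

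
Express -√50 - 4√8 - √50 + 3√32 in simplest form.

√50 = 5*√2; 4√8 = 8*√2; √50 = 5*√2; 3√32 = 12*√2
Combine: (-5 - 8 - 5 + 12)·√2 = -6*√2

-6*√2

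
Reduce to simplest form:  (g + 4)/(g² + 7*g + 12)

1/(g + 3)

Factor: g² + 7*g + 12 = (g + 4)·(g + 3)
Cancel the common factor (g + 4).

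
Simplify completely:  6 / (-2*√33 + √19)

Multiply numerator and denominator by √19 + 2*√33.
Denominator becomes -113; numerator becomes 6*√19 + 12*√33.

(-12*√33 - 6*√19)/113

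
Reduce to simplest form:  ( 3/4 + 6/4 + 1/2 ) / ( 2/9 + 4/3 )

99/56

Numerator: 3/4 + 6/4 + 1/2 = 11/4
Denominator: 2/9 + 4/3 = 14/9
Divide: (11/4) · (9/14) = 99/56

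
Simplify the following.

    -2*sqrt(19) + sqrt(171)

sqrt(19)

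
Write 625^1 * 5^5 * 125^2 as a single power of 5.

5^15

625^1 = 5^4; 5^5 = 5^5; 125^2 = 5^6
Combine exponents: 5^15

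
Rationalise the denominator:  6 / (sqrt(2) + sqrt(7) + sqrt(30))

(-150*sqrt(7) - 210*sqrt(2) + 24*sqrt(105) + 126*sqrt(30))/385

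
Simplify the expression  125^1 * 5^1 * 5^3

5^7

125^1 = 5^3; 5^1 = 5^1; 5^3 = 5^3
Combine exponents: 5^7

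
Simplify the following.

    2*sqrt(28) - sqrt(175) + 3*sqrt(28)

2*sqrt(28) = 4*sqrt(7); sqrt(175) = 5*sqrt(7); 3*sqrt(28) = 6*sqrt(7)
Combine: (4 - 5 + 6)·sqrt(7) = 5*sqrt(7)

5*sqrt(7)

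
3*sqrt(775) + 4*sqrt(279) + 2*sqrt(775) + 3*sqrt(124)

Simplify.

3*sqrt(775) = 15*sqrt(31); 4*sqrt(279) = 12*sqrt(31); 2*sqrt(775) = 10*sqrt(31); 3*sqrt(124) = 6*sqrt(31)
Combine: (15 + 12 + 10 + 6)·sqrt(31) = 43*sqrt(31)

43*sqrt(31)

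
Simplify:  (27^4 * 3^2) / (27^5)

27^4 = 3^12; 3^2 = 3^2; 27^5 = 3^15
Combine exponents: 3^(-1)

3^(-1)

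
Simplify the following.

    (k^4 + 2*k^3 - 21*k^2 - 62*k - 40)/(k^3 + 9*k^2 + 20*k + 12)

(k^2 - k - 20)/(k + 6)

Factor: k^4 + 2*k^3 - 21*k^2 - 62*k - 40 = (k - 5)*(k + 1)*(k + 2)*(k + 4);  k^3 + 9*k^2 + 20*k + 12 = (k + 6)*(k + 2)*(k + 1)
Cancel the common factors (k + 2), (k + 1).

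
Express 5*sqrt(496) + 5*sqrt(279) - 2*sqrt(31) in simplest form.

5*sqrt(496) = 20*sqrt(31); 5*sqrt(279) = 15*sqrt(31); 2*sqrt(31) = 2*sqrt(31)
Combine: (20 + 15 - 2)·sqrt(31) = 33*sqrt(31)

33*sqrt(31)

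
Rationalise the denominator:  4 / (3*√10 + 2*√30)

Multiply numerator and denominator by -3*√10 + 2*√30.
Denominator becomes 30; numerator becomes -12*√10 + 8*√30.

(-6*√10 + 4*√30)/15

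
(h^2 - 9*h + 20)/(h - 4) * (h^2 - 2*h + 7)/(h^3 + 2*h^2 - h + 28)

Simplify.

(h - 5)/(h + 4)

Factor: h^2 - 9*h + 20 = (h - 4)*(h - 5);  h^3 + 2*h^2 - h + 28 = (h + 4)*(h^2 - 2*h + 7)
Cancel the common factors (h^2 - 2*h + 7), (h - 4).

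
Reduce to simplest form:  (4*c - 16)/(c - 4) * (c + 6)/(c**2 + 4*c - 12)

Factor: 4*c - 16 = 4*(c - 4);  c**2 + 4*c - 12 = (c - 2)*(c + 6)
Cancel the common factors (c + 6), (c - 4).

4/(c - 2)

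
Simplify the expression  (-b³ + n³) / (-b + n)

Apply the difference-of-cubes factorisation and cancel (-b + n).

b² + b*n + n²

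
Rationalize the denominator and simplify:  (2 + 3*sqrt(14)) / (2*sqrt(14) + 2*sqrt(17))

(-42 - 2*sqrt(14) + 2*sqrt(17) + 3*sqrt(238))/6

Multiply numerator and denominator by -2*sqrt(17) + 2*sqrt(14).
Denominator becomes -12; numerator becomes -6*sqrt(238) - 4*sqrt(17) + 4*sqrt(14) + 84.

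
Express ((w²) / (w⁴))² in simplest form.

w^(-4)

Inside the bracket: (w^-2)
Raise to the power 2: (w^-4)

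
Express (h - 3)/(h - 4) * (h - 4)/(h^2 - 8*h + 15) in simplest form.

1/(h - 5)

Factor: h^2 - 8*h + 15 = (h - 3)*(h - 5)
Cancel the common factors (h - 3), (h - 4).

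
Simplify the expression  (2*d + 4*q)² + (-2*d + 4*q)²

Binomially expand both and collect terms in (4*q), (2*d).

8*d² + 32*q²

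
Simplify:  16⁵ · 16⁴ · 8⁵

16⁵ = 2^20; 16⁴ = 2^16; 8⁵ = 2^15
Combine exponents: 2^51

2^51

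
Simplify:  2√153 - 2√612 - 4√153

2√153 = 6*√17; 2√612 = 12*√17; 4√153 = 12*√17
Combine: (6 - 12 - 12)·√17 = -18*√17

-18*√17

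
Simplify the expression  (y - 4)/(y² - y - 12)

Factor: y² - y - 12 = (y - 4)·(y + 3)
Cancel the common factor (y - 4).

1/(y + 3)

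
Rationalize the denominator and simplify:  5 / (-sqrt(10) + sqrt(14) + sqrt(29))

Group as (sqrt(14) + sqrt(29)) - sqrt(10); multiply by (sqrt(14) + sqrt(29)) + sqrt(10), then rationalise the remaining surd.

(-33*sqrt(10) - 5*sqrt(29) + 25*sqrt(14) + 4*sqrt(1015))/107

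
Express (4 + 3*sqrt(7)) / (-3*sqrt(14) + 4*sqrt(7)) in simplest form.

Multiply numerator and denominator by 4*sqrt(7) + 3*sqrt(14).
Denominator becomes -14; numerator becomes 16*sqrt(7) + 12*sqrt(14) + 84 + 63*sqrt(2).

(-63*sqrt(2) - 84 - 12*sqrt(14) - 16*sqrt(7))/14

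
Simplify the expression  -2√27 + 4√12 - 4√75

-18*√3

2√27 = 6*√3; 4√12 = 8*√3; 4√75 = 20*√3
Combine: (-6 + 8 - 20)·√3 = -18*√3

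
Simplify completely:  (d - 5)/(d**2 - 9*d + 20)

1/(d - 4)

Factor: d**2 - 9*d + 20 = (d - 4)*(d - 5)
Cancel the common factor (d - 5).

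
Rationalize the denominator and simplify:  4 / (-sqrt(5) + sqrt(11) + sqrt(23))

(-116*sqrt(5) - 28*sqrt(23) + 68*sqrt(11) + 8*sqrt(1265))/171

Group as (sqrt(11) + sqrt(23)) - sqrt(5); multiply by (sqrt(11) + sqrt(23)) + sqrt(5), then rationalise the remaining surd.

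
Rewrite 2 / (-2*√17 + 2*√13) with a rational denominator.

(-√17 - √13)/4

Multiply numerator and denominator by 2*√13 + 2*√17.
Denominator becomes -16; numerator becomes 4*√13 + 4*√17.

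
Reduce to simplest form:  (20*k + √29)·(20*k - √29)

400*k² - 29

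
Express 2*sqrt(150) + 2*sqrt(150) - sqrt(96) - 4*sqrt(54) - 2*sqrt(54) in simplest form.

-2*sqrt(6)

2*sqrt(150) = 10*sqrt(6); 2*sqrt(150) = 10*sqrt(6); sqrt(96) = 4*sqrt(6); 4*sqrt(54) = 12*sqrt(6); 2*sqrt(54) = 6*sqrt(6)
Combine: (10 + 10 - 4 - 12 - 6)·sqrt(6) = -2*sqrt(6)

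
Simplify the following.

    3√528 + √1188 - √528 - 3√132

3√528 = 12*√33; √1188 = 6*√33; √528 = 4*√33; 3√132 = 6*√33
Combine: (12 + 6 - 4 - 6)·√33 = 8*√33

8*√33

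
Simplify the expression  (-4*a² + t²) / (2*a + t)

-2*a + t

Difference of squares: factor out (2*a + t).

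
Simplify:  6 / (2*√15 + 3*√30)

Multiply numerator and denominator by -2*√15 + 3*√30.
Denominator becomes 210; numerator becomes -12*√15 + 18*√30.

(-2*√15 + 3*√30)/35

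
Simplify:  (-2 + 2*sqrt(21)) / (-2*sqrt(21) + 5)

Multiply numerator and denominator by 5 + 2*sqrt(21).
Denominator becomes -59; numerator becomes 6*sqrt(21) + 74.

(-74 - 6*sqrt(21))/59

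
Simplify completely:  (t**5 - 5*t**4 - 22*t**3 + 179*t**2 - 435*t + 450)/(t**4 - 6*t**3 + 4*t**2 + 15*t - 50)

(t**2 + 3*t - 18)/(t + 2)

Factor: t**5 - 5*t**4 - 22*t**3 + 179*t**2 - 435*t + 450 = (t + 6)*(t**2 - 3*t + 5)*(t - 3)*(t - 5);  t**4 - 6*t**3 + 4*t**2 + 15*t - 50 = (t**2 - 3*t + 5)*(t + 2)*(t - 5)
Cancel the common factors (t**2 - 3*t + 5), (t - 5).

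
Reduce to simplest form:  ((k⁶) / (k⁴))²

k⁴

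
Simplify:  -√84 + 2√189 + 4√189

√84 = 2*√21; 2√189 = 6*√21; 4√189 = 12*√21
Combine: (-2 + 6 + 12)·√21 = 16*√21

16*√21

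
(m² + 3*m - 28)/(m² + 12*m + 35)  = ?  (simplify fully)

(m - 4)/(m + 5)

Factor: m² + 3*m - 28 = (m - 4)·(m + 7);  m² + 12*m + 35 = (m + 5)·(m + 7)
Cancel the common factor (m + 7).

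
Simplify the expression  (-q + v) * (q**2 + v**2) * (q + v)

-q**4 + v**4

Pair the conjugate factors: (v+q)(v-q) = -q**2 + v**2, then repeat with the next factor.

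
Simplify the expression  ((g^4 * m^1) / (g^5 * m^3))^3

1/(g^3*m^6)

Inside the bracket: (g^-1) * (m^-2)
Raise to the power 3: (g^-3) * (m^-6)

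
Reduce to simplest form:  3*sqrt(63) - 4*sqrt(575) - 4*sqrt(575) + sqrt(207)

-37*sqrt(23) + 9*sqrt(7)

3*sqrt(63) = 9*sqrt(7); 4*sqrt(575) = 20*sqrt(23); 4*sqrt(575) = 20*sqrt(23); sqrt(207) = 3*sqrt(23)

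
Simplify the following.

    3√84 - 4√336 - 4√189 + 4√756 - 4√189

3√84 = 6*√21; 4√336 = 16*√21; 4√189 = 12*√21; 4√756 = 24*√21; 4√189 = 12*√21
Combine: (6 - 16 - 12 + 24 - 12)·√21 = -10*√21

-10*√21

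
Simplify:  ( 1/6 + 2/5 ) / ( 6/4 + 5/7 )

119/465

Numerator: 1/6 + 2/5 = 17/30
Denominator: 6/4 + 5/7 = 31/14
Divide: (17/30) · (14/31) = 119/465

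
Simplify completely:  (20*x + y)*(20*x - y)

400*x**2 - y**2

Product of conjugates: (P+Q)(P-Q) = P**2 - Q**2.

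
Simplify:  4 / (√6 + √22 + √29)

Group as (√6 + √22) + √29; multiply by (√6 + √22) - √29, then rationalise the remaining surd.

(-16*√957 - 4*√29 + 52*√22 + 180*√6)/527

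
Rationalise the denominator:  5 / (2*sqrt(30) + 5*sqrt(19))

(-2*sqrt(30) + 5*sqrt(19))/71

Multiply numerator and denominator by -2*sqrt(30) + 5*sqrt(19).
Denominator becomes 355; numerator becomes -10*sqrt(30) + 25*sqrt(19).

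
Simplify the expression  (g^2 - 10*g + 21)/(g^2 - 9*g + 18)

(g - 7)/(g - 6)

Factor: g^2 - 10*g + 21 = (g - 7)*(g - 3);  g^2 - 9*g + 18 = (g - 3)*(g - 6)
Cancel the common factor (g - 3).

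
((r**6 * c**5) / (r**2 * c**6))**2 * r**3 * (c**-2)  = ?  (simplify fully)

r**11/c**4

Inside the bracket: r**4 * (c**-1)
Raise to the power 2: r**8 * (c**-2)
Multiply by r**3 * (c**-2): add exponents.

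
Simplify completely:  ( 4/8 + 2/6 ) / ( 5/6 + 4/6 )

Numerator: 4/8 + 2/6 = 5/6
Denominator: 5/6 + 4/6 = 3/2
Divide: (5/6) · (2/3) = 5/9

5/9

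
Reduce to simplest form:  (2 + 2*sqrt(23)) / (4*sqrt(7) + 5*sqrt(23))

Multiply numerator and denominator by -4*sqrt(7) + 5*sqrt(23).
Denominator becomes 463; numerator becomes -8*sqrt(161) - 8*sqrt(7) + 10*sqrt(23) + 230.

(-8*sqrt(161) - 8*sqrt(7) + 10*sqrt(23) + 230)/463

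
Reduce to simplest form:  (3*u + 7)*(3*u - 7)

9*u^2 - 49

Product of conjugates: (P+Q)(P-Q) = P^2 - Q^2.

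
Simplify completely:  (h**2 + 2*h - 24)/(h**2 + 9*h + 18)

(h - 4)/(h + 3)

Factor: h**2 + 2*h - 24 = (h + 6)*(h - 4);  h**2 + 9*h + 18 = (h + 6)*(h + 3)
Cancel the common factor (h + 6).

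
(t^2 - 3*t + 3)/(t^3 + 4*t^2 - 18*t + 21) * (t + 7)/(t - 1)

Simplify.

Factor: t^3 + 4*t^2 - 18*t + 21 = (t + 7)*(t^2 - 3*t + 3)
Cancel the common factors (t^2 - 3*t + 3), (t + 7).

1/(t - 1)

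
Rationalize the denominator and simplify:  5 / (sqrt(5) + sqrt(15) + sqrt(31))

(-50*sqrt(93) - 55*sqrt(31) + 105*sqrt(15) + 205*sqrt(5))/179

Group as (sqrt(5) + sqrt(15)) + sqrt(31); multiply by (sqrt(5) + sqrt(15)) - sqrt(31), then rationalise the remaining surd.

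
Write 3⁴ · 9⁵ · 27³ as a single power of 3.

3⁴ = 3^4; 9⁵ = 3^10; 27³ = 3^9
Combine exponents: 3^23

3^23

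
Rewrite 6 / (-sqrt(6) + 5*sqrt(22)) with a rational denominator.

(3*sqrt(6) + 15*sqrt(22))/272

Multiply numerator and denominator by sqrt(6) + 5*sqrt(22).
Denominator becomes 544; numerator becomes 6*sqrt(6) + 30*sqrt(22).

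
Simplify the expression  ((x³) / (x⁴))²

x^(-2)

Inside the bracket: (x^-1)
Raise to the power 2: (x^-2)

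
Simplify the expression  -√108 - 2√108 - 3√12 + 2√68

√108 = 6*√3; 2√108 = 12*√3; 3√12 = 6*√3; 2√68 = 4*√17

-24*√3 + 4*√17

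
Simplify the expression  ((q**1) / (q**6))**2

Inside the bracket: (q**-5)
Raise to the power 2: (q**-10)

q**(-10)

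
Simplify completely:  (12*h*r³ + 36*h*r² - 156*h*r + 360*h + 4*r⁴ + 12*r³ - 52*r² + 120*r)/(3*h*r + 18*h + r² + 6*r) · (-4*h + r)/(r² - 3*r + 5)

-16*h + 4*r

Factor: 12*h*r³ + 36*h*r² - 156*h*r + 360*h + 4*r⁴ + 12*r³ - 52*r² + 120*r = 4·(r² - 3*r + 5)·(r + 6)·(3*h + r);  3*h*r + 18*h + r² + 6*r = (r + 6)·(3*h + r)
Cancel the common factors (r² - 3*r + 5), (r + 6), (3*h + r).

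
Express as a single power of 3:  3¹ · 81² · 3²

3^11

3¹ = 3^1; 81² = 3^8; 3² = 3^2
Combine exponents: 3^11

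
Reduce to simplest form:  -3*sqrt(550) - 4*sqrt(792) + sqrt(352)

3*sqrt(550) = 15*sqrt(22); 4*sqrt(792) = 24*sqrt(22); sqrt(352) = 4*sqrt(22)
Combine: (-15 - 24 + 4)·sqrt(22) = -35*sqrt(22)

-35*sqrt(22)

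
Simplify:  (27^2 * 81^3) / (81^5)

27^2 = 3^6; 81^3 = 3^12; 81^5 = 3^20
Combine exponents: 3^(-2)

3^(-2)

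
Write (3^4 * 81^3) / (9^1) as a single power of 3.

3^14

3^4 = 3^4; 81^3 = 3^12; 9^1 = 3^2
Combine exponents: 3^14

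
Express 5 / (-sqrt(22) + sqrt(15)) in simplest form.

Multiply numerator and denominator by sqrt(15) + sqrt(22).
Denominator becomes -7; numerator becomes 5*sqrt(15) + 5*sqrt(22).

(-5*sqrt(22) - 5*sqrt(15))/7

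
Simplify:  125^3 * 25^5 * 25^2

5^23

125^3 = 5^9; 25^5 = 5^10; 25^2 = 5^4
Combine exponents: 5^23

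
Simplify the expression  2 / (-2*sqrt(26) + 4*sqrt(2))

(-sqrt(26) - 2*sqrt(2))/18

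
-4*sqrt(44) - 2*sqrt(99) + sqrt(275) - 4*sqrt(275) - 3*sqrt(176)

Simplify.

4*sqrt(44) = 8*sqrt(11); 2*sqrt(99) = 6*sqrt(11); sqrt(275) = 5*sqrt(11); 4*sqrt(275) = 20*sqrt(11); 3*sqrt(176) = 12*sqrt(11)
Combine: (-8 - 6 + 5 - 20 - 12)·sqrt(11) = -41*sqrt(11)

-41*sqrt(11)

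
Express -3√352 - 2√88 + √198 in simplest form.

-13*√22

3√352 = 12*√22; 2√88 = 4*√22; √198 = 3*√22
Combine: (-12 - 4 + 3)·√22 = -13*√22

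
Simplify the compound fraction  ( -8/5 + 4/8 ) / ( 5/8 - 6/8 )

Numerator: -8/5 + 4/8 = -11/10
Denominator: 5/8 - 6/8 = -1/8
Divide: (-11/10) · (-8) = 44/5

44/5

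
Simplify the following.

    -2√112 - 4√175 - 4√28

2√112 = 8*√7; 4√175 = 20*√7; 4√28 = 8*√7
Combine: (-8 - 20 - 8)·√7 = -36*√7

-36*√7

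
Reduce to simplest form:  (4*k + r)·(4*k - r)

(4*k)^2 - (r)^2 = 16*k² - r².

16*k² - r²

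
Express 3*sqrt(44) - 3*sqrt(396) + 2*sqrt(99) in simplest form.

-6*sqrt(11)

3*sqrt(44) = 6*sqrt(11); 3*sqrt(396) = 18*sqrt(11); 2*sqrt(99) = 6*sqrt(11)
Combine: (6 - 18 + 6)·sqrt(11) = -6*sqrt(11)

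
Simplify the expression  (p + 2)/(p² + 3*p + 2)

1/(p + 1)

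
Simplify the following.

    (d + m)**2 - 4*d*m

After expansion: d**2 - 2*d*m + m**2 — a perfect-square trinomial.

(d - m)**2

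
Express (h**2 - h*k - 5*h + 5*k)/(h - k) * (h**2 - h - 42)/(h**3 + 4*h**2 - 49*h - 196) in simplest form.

(h**2 + h - 30)/(h**2 + 11*h + 28)

Factor: h**2 - h*k - 5*h + 5*k = (h - 5)*(h - k);  h**2 - h - 42 = (h + 6)*(h - 7);  h**3 + 4*h**2 - 49*h - 196 = (h + 7)*(h + 4)*(h - 7)
Cancel the common factors (h - 7), (h - k).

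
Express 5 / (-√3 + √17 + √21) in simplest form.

Group as (√17 + √21) - √3; multiply by (√17 + √21) + √3, then rationalise the remaining surd.

(-175*√3 - 5*√21 + 35*√17 + 30*√119)/203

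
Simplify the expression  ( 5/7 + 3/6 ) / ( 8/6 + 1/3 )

Numerator: 5/7 + 3/6 = 17/14
Denominator: 8/6 + 1/3 = 5/3
Divide: (17/14) · (3/5) = 51/70

51/70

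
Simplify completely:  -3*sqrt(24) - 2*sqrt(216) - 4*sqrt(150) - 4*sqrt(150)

-58*sqrt(6)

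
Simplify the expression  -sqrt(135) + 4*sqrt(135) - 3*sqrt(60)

3*sqrt(15)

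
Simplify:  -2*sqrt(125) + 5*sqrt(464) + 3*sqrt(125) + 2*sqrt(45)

11*sqrt(5) + 20*sqrt(29)

2*sqrt(125) = 10*sqrt(5); 5*sqrt(464) = 20*sqrt(29); 3*sqrt(125) = 15*sqrt(5); 2*sqrt(45) = 6*sqrt(5)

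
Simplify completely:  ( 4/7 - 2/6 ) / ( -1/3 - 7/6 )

Numerator: 4/7 - 2/6 = 5/21
Denominator: -1/3 - 7/6 = -3/2
Divide: (5/21) · (-2/3) = -10/63

-10/63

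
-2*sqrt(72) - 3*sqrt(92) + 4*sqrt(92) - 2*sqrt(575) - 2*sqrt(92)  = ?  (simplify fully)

-12*sqrt(23) - 12*sqrt(2)

2*sqrt(72) = 12*sqrt(2); 3*sqrt(92) = 6*sqrt(23); 4*sqrt(92) = 8*sqrt(23); 2*sqrt(575) = 10*sqrt(23); 2*sqrt(92) = 4*sqrt(23)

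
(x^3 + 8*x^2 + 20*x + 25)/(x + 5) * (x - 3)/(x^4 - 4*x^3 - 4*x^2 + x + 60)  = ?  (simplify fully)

Factor: x^3 + 8*x^2 + 20*x + 25 = (x^2 + 3*x + 5)*(x + 5);  x^4 - 4*x^3 - 4*x^2 + x + 60 = (x - 4)*(x^2 + 3*x + 5)*(x - 3)
Cancel the common factors (x^2 + 3*x + 5), (x - 3), (x + 5).

1/(x - 4)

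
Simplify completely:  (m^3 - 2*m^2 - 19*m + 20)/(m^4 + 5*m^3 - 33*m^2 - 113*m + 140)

1/(m + 7)

Factor: m^3 - 2*m^2 - 19*m + 20 = (m - 5)*(m + 4)*(m - 1);  m^4 + 5*m^3 - 33*m^2 - 113*m + 140 = (m + 4)*(m - 5)*(m - 1)*(m + 7)
Cancel the common factors (m + 4), (m - 1), (m - 5).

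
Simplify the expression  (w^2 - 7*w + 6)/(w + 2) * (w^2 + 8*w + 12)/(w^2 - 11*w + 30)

Factor: w^2 - 7*w + 6 = (w - 1)*(w - 6);  w^2 + 8*w + 12 = (w + 2)*(w + 6);  w^2 - 11*w + 30 = (w - 5)*(w - 6)
Cancel the common factors (w + 2), (w - 6).

(w^2 + 5*w - 6)/(w - 5)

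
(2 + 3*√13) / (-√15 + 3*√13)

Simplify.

(2*√15 + 6*√13 + 3*√195 + 117)/102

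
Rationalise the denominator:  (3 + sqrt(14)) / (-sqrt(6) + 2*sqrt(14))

(3*sqrt(6) + 2*sqrt(21) + 6*sqrt(14) + 28)/50

Multiply numerator and denominator by sqrt(6) + 2*sqrt(14).
Denominator becomes 50; numerator becomes 3*sqrt(6) + 2*sqrt(21) + 6*sqrt(14) + 28.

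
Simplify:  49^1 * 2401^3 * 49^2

49^1 = 7^2; 2401^3 = 7^12; 49^2 = 7^4
Combine exponents: 7^18

7^18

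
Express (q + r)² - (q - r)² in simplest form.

Only the odd-power cross terms survive.

4*q*r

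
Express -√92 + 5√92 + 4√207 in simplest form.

20*√23

√92 = 2*√23; 5√92 = 10*√23; 4√207 = 12*√23
Combine: (-2 + 10 + 12)·√23 = 20*√23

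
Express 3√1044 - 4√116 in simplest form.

10*√29

3√1044 = 18*√29; 4√116 = 8*√29
Combine: (18 - 8)·√29 = 10*√29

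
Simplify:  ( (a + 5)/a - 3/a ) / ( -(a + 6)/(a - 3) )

(-a**2 + a + 6)/(a**2 + 6*a)

Numerator: (a + 5)/a - 3/a = (a + 2)/a
Denominator: -(a + 6)/(a - 3) = (-a - 6)/(a - 3)
Divide: ((a + 2)/a) · ((a - 3)/(-a - 6)) = (-a**2 + a + 6)/(a**2 + 6*a)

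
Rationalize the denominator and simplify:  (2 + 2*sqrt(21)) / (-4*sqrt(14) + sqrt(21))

Multiply numerator and denominator by sqrt(21) + 4*sqrt(14).
Denominator becomes -203; numerator becomes 2*sqrt(21) + 8*sqrt(14) + 42 + 56*sqrt(6).

(-56*sqrt(6) - 42 - 8*sqrt(14) - 2*sqrt(21))/203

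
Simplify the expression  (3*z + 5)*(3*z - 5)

(3*z)^2 - (5)^2 = 9*z^2 - 25.

9*z^2 - 25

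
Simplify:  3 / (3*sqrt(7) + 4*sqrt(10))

(-9*sqrt(7) + 12*sqrt(10))/97

Multiply numerator and denominator by -4*sqrt(10) + 3*sqrt(7).
Denominator becomes -97; numerator becomes -12*sqrt(10) + 9*sqrt(7).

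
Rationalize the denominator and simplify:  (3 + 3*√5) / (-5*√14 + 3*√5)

(-15*√70 - 15*√14 - 45 - 9*√5)/305

Multiply numerator and denominator by 3*√5 + 5*√14.
Denominator becomes -305; numerator becomes 9*√5 + 45 + 15*√14 + 15*√70.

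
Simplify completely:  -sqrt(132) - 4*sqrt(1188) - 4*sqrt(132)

sqrt(132) = 2*sqrt(33); 4*sqrt(1188) = 24*sqrt(33); 4*sqrt(132) = 8*sqrt(33)
Combine: (-2 - 24 - 8)·sqrt(33) = -34*sqrt(33)

-34*sqrt(33)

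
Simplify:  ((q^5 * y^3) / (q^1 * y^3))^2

Inside the bracket: q^4
Raise to the power 2: q^8

q^8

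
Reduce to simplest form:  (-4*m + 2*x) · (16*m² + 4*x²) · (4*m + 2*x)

-256*m⁴ + 16*x⁴

Telescope via difference of squares: ((2*x)+(4*m))((2*x)-(4*m)) = -16*m² + 4*x², then repeat with the next factor.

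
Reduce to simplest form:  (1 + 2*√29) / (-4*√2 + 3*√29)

(4*√2 + 3*√29 + 8*√58 + 174)/229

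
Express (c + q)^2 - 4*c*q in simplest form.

Expanding gives c^2 - 2*c*q + q^2, a perfect square.

(c - q)^2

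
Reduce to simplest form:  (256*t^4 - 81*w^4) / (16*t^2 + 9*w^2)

Factor (4*t)^4 - (3*w)^4 and cancel (16*t^2 + 9*w^2).

16*t^2 - 9*w^2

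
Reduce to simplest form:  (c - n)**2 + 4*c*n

After expansion: c**2 + 2*c*n + n**2 — a perfect-square trinomial.

(c + n)**2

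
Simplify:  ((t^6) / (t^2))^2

t^8

Inside the bracket: t^4
Raise to the power 2: t^8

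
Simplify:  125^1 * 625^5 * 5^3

5^26

125^1 = 5^3; 625^5 = 5^20; 5^3 = 5^3
Combine exponents: 5^26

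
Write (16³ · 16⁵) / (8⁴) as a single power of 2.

16³ = 2^12; 16⁵ = 2^20; 8⁴ = 2^12
Combine exponents: 2^20

2^20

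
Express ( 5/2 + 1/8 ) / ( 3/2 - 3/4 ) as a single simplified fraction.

7/2

Numerator: 5/2 + 1/8 = 21/8
Denominator: 3/2 - 3/4 = 3/4
Divide: (21/8) · (4/3) = 7/2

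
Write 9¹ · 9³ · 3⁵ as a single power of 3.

3^13

9¹ = 3^2; 9³ = 3^6; 3⁵ = 3^5
Combine exponents: 3^13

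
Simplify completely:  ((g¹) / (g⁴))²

Inside the bracket: (g^-3)
Raise to the power 2: (g^-6)

g^(-6)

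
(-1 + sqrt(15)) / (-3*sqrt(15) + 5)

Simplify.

(-20 - sqrt(15))/55

Multiply numerator and denominator by 5 + 3*sqrt(15).
Denominator becomes -110; numerator becomes 2*sqrt(15) + 40.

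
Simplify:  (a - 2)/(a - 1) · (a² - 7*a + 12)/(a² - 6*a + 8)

Factor: a² - 7*a + 12 = (a - 3)·(a - 4);  a² - 6*a + 8 = (a - 2)·(a - 4)
Cancel the common factors (a - 2), (a - 4).

(a - 3)/(a - 1)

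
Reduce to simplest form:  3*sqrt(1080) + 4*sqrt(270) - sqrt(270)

3*sqrt(1080) = 18*sqrt(30); 4*sqrt(270) = 12*sqrt(30); sqrt(270) = 3*sqrt(30)
Combine: (18 + 12 - 3)·sqrt(30) = 27*sqrt(30)

27*sqrt(30)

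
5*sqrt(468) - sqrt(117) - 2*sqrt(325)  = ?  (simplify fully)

17*sqrt(13)

5*sqrt(468) = 30*sqrt(13); sqrt(117) = 3*sqrt(13); 2*sqrt(325) = 10*sqrt(13)
Combine: (30 - 3 - 10)·sqrt(13) = 17*sqrt(13)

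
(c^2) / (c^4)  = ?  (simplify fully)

c^(-2)

Quotient: (c^-2)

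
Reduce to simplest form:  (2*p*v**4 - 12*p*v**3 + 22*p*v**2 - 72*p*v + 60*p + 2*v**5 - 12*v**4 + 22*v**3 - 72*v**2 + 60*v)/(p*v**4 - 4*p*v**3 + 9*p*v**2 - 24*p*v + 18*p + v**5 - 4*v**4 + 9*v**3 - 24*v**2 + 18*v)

Factor: 2*p*v**4 - 12*p*v**3 + 22*p*v**2 - 72*p*v + 60*p + 2*v**5 - 12*v**4 + 22*v**3 - 72*v**2 + 60*v = 2*(v - 5)*(v - 1)*(p + v)*(v**2 + 6);  p*v**4 - 4*p*v**3 + 9*p*v**2 - 24*p*v + 18*p + v**5 - 4*v**4 + 9*v**3 - 24*v**2 + 18*v = (v - 1)*(p + v)*(v**2 + 6)*(v - 3)
Cancel the common factors (v**2 + 6), (v - 1), (p + v).

(2*v - 10)/(v - 3)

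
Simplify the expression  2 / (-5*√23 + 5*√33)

(√23 + √33)/25

Multiply numerator and denominator by 5*√23 + 5*√33.
Denominator becomes 250; numerator becomes 10*√23 + 10*√33.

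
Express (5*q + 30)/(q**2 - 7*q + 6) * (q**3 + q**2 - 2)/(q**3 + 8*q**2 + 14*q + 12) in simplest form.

Factor: 5*q + 30 = 5*(q + 6);  q**2 - 7*q + 6 = (q - 1)*(q - 6);  q**3 + q**2 - 2 = (q**2 + 2*q + 2)*(q - 1);  q**3 + 8*q**2 + 14*q + 12 = (q + 6)*(q**2 + 2*q + 2)
Cancel the common factors (q**2 + 2*q + 2), (q - 1), (q + 6).

5/(q - 6)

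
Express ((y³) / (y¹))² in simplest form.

y⁴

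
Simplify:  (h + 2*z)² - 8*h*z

(h - 2*z)²

Expand the square and combine the 8*h*z term.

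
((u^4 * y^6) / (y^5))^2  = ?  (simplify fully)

Inside the bracket: u^4 * y^1
Raise to the power 2: u^8 * y^2

u^8*y^2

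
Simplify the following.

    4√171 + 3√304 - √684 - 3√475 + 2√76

7*√19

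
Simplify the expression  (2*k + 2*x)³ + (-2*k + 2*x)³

Write as f((2*x),(2*k)) + f((2*x),-(2*k)) and expand.

16*x*(3*k² + x²)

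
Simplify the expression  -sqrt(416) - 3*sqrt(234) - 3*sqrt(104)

-19*sqrt(26)

sqrt(416) = 4*sqrt(26); 3*sqrt(234) = 9*sqrt(26); 3*sqrt(104) = 6*sqrt(26)
Combine: (-4 - 9 - 6)·sqrt(26) = -19*sqrt(26)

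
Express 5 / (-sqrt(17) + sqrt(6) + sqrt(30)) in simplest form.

Group as (sqrt(6) + sqrt(30)) - sqrt(17); multiply by (sqrt(6) + sqrt(30)) + sqrt(17), then rationalise the remaining surd.

(-95*sqrt(17) - 35*sqrt(30) + 205*sqrt(6) + 60*sqrt(85))/359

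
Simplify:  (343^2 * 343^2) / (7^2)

7^10

343^2 = 7^6; 343^2 = 7^6; 7^2 = 7^2
Combine exponents: 7^10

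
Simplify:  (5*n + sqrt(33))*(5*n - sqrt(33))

25*n^2 - 33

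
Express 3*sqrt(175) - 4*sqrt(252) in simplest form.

3*sqrt(175) = 15*sqrt(7); 4*sqrt(252) = 24*sqrt(7)
Combine: (15 - 24)·sqrt(7) = -9*sqrt(7)

-9*sqrt(7)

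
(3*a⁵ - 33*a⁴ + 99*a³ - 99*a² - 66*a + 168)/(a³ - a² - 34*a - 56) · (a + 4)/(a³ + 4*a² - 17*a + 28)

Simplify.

(3*a² - 3*a - 6)/(a² + 9*a + 14)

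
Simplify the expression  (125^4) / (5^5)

125^4 = 5^12; 5^5 = 5^5
Combine exponents: 5^7

5^7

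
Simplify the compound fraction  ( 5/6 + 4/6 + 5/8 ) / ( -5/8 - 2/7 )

-7/3

Numerator: 5/6 + 4/6 + 5/8 = 17/8
Denominator: -5/8 - 2/7 = -51/56
Divide: (17/8) · (-56/51) = -7/3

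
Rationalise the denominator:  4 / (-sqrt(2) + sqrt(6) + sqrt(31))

(-108*sqrt(6) - 16*sqrt(93) + 140*sqrt(2) + 92*sqrt(31))/481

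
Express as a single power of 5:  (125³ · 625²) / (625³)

5^5

125³ = 5^9; 625² = 5^8; 625³ = 5^12
Combine exponents: 5^5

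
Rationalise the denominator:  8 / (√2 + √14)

Multiply numerator and denominator by -√2 + √14.
Denominator becomes 12; numerator becomes -8*√2 + 8*√14.

(-2*√2 + 2*√14)/3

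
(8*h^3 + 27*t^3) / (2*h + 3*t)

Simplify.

Apply the sum-of-cubes factorisation and cancel (2*h + 3*t).

4*h^2 - 6*h*t + 9*t^2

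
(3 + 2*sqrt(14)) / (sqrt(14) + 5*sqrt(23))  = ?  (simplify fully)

(-28 - 3*sqrt(14) + 15*sqrt(23) + 10*sqrt(322))/561

Multiply numerator and denominator by -5*sqrt(23) + sqrt(14).
Denominator becomes -561; numerator becomes -10*sqrt(322) - 15*sqrt(23) + 3*sqrt(14) + 28.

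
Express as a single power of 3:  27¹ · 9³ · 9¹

3^11

27¹ = 3^3; 9³ = 3^6; 9¹ = 3^2
Combine exponents: 3^11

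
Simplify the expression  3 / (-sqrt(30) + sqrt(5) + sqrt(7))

Group as (sqrt(5) + sqrt(7)) - sqrt(30); multiply by (sqrt(5) + sqrt(7)) + sqrt(30), then rationalise the remaining surd.

(-27*sqrt(30) - 42*sqrt(7) - 48*sqrt(5) - 15*sqrt(42))/92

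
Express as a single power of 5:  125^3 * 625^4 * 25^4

5^33

125^3 = 5^9; 625^4 = 5^16; 25^4 = 5^8
Combine exponents: 5^33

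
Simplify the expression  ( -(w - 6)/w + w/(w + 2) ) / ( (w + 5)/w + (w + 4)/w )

(4*w + 12)/(2*w^2 + 13*w + 18)

Numerator: -(w - 6)/w + w/(w + 2) = (4*w + 12)/(w^2 + 2*w)
Denominator: (w + 5)/w + (w + 4)/w = (2*w + 9)/w
Divide: ((4*w + 12)/(w^2 + 2*w)) · (w/(2*w + 9)) = (4*w + 12)/(2*w^2 + 13*w + 18)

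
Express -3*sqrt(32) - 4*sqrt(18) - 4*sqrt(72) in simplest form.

-48*sqrt(2)

3*sqrt(32) = 12*sqrt(2); 4*sqrt(18) = 12*sqrt(2); 4*sqrt(72) = 24*sqrt(2)
Combine: (-12 - 12 - 24)·sqrt(2) = -48*sqrt(2)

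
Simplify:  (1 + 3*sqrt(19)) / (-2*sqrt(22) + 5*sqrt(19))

(2*sqrt(22) + 5*sqrt(19) + 6*sqrt(418) + 285)/387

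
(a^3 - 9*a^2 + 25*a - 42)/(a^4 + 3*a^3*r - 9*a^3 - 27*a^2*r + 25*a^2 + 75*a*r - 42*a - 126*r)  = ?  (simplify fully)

1/(a + 3*r)

Factor: a^3 - 9*a^2 + 25*a - 42 = (a - 6)*(a^2 - 3*a + 7);  a^4 + 3*a^3*r - 9*a^3 - 27*a^2*r + 25*a^2 + 75*a*r - 42*a - 126*r = (a^2 - 3*a + 7)*(a - 6)*(a + 3*r)
Cancel the common factors (a^2 - 3*a + 7), (a - 6).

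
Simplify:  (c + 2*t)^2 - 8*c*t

(c - 2*t)^2

Expanding gives c^2 - 4*c*t + 4*t^2, a perfect square.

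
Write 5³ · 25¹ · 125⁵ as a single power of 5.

5³ = 5^3; 25¹ = 5^2; 125⁵ = 5^15
Combine exponents: 5^20

5^20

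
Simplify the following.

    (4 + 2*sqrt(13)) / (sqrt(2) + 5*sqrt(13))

Multiply numerator and denominator by -sqrt(2) + 5*sqrt(13).
Denominator becomes 323; numerator becomes -2*sqrt(26) - 4*sqrt(2) + 20*sqrt(13) + 130.

(-2*sqrt(26) - 4*sqrt(2) + 20*sqrt(13) + 130)/323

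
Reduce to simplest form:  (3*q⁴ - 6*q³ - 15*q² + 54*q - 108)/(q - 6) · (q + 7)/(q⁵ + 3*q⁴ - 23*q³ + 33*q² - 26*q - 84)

(3*q + 9)/(q² - 5*q - 6)

Factor: 3*q⁴ - 6*q³ - 15*q² + 54*q - 108 = 3·(q² - 2*q + 4)·(q + 3)·(q - 3);  q⁵ + 3*q⁴ - 23*q³ + 33*q² - 26*q - 84 = (q - 3)·(q + 1)·(q + 7)·(q² - 2*q + 4)
Cancel the common factors (q² - 2*q + 4), (q + 7), (q - 3).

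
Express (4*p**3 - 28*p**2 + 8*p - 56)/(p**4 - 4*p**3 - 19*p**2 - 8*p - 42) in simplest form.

4/(p + 3)

Factor: 4*p**3 - 28*p**2 + 8*p - 56 = 4*(p - 7)*(p**2 + 2);  p**4 - 4*p**3 - 19*p**2 - 8*p - 42 = (p + 3)*(p - 7)*(p**2 + 2)
Cancel the common factors (p**2 + 2), (p - 7).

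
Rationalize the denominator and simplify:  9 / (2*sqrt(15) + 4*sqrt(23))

(-9*sqrt(15) + 18*sqrt(23))/154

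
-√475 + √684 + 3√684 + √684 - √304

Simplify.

√475 = 5*√19; √684 = 6*√19; 3√684 = 18*√19; √684 = 6*√19; √304 = 4*√19
Combine: (-5 + 6 + 18 + 6 - 4)·√19 = 21*√19

21*√19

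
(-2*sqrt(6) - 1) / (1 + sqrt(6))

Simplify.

(-11 + sqrt(6))/5

Multiply numerator and denominator by -sqrt(6) + 1.
Denominator becomes -5; numerator becomes -sqrt(6) + 11.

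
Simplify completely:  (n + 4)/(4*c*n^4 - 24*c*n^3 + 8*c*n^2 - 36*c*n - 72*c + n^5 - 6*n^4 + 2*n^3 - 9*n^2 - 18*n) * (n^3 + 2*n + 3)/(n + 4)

1/(4*c*n - 24*c + n^2 - 6*n)

Factor: 4*c*n^4 - 24*c*n^3 + 8*c*n^2 - 36*c*n - 72*c + n^5 - 6*n^4 + 2*n^3 - 9*n^2 - 18*n = (n + 1)*(4*c + n)*(n - 6)*(n^2 - n + 3);  n^3 + 2*n + 3 = (n^2 - n + 3)*(n + 1)
Cancel the common factors (n^2 - n + 3), (n + 1), (n + 4).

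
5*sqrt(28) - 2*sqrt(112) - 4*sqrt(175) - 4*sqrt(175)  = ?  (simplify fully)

-38*sqrt(7)

5*sqrt(28) = 10*sqrt(7); 2*sqrt(112) = 8*sqrt(7); 4*sqrt(175) = 20*sqrt(7); 4*sqrt(175) = 20*sqrt(7)
Combine: (10 - 8 - 20 - 20)·sqrt(7) = -38*sqrt(7)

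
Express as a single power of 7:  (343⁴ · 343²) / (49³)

343⁴ = 7^12; 343² = 7^6; 49³ = 7^6
Combine exponents: 7^12

7^12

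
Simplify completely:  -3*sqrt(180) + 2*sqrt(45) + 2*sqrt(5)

3*sqrt(180) = 18*sqrt(5); 2*sqrt(45) = 6*sqrt(5); 2*sqrt(5) = 2*sqrt(5)
Combine: (-18 + 6 + 2)·sqrt(5) = -10*sqrt(5)

-10*sqrt(5)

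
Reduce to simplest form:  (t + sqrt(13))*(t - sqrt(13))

t^2 - 13

(t)^2 - (sqrt(13))^2 = t^2 - 13.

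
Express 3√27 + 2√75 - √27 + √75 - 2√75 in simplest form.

11*√3

3√27 = 9*√3; 2√75 = 10*√3; √27 = 3*√3; √75 = 5*√3; 2√75 = 10*√3
Combine: (9 + 10 - 3 + 5 - 10)·√3 = 11*√3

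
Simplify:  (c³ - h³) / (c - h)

c² + c*h + h²

c^3 - h^3 = (c - h)(c² + c*h + h²).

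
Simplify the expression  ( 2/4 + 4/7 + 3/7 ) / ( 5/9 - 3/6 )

27

Numerator: 2/4 + 4/7 + 3/7 = 3/2
Denominator: 5/9 - 3/6 = 1/18
Divide: (3/2) · (18) = 27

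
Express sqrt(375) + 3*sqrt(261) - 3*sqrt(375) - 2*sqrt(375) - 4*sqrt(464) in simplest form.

-20*sqrt(15) - 7*sqrt(29)

sqrt(375) = 5*sqrt(15); 3*sqrt(261) = 9*sqrt(29); 3*sqrt(375) = 15*sqrt(15); 2*sqrt(375) = 10*sqrt(15); 4*sqrt(464) = 16*sqrt(29)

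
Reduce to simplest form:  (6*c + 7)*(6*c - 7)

Difference of squares with P = 6*c, Q = 7.

36*c**2 - 49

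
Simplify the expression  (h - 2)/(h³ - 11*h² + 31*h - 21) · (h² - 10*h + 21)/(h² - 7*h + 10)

Factor: h³ - 11*h² + 31*h - 21 = (h - 7)·(h - 1)·(h - 3);  h² - 10*h + 21 = (h - 7)·(h - 3);  h² - 7*h + 10 = (h - 5)·(h - 2)
Cancel the common factors (h - 7), (h - 3), (h - 2).

1/(h² - 6*h + 5)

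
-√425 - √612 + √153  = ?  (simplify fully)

√425 = 5*√17; √612 = 6*√17; √153 = 3*√17
Combine: (-5 - 6 + 3)·√17 = -8*√17

-8*√17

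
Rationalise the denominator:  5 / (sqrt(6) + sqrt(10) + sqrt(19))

(-20*sqrt(285) - 15*sqrt(19) + 75*sqrt(10) + 115*sqrt(6))/231

Group as (sqrt(6) + sqrt(10)) + sqrt(19); multiply by (sqrt(6) + sqrt(10)) - sqrt(19), then rationalise the remaining surd.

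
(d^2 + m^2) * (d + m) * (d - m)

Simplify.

Pair the conjugate factors: (d+m)(d-m) = d^2 - m^2, then repeat with the next factor.

d^4 - m^4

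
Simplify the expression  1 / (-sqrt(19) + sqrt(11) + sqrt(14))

Group as (sqrt(11) + sqrt(14)) - sqrt(19); multiply by (sqrt(11) + sqrt(14)) + sqrt(19), then rationalise the remaining surd.

(-3*sqrt(19) + 8*sqrt(14) + 11*sqrt(11) + sqrt(2926))/290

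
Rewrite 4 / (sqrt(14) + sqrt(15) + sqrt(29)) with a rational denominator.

Group as (sqrt(14) + sqrt(29)) + sqrt(15); multiply by (sqrt(14) + sqrt(29)) - sqrt(15), then rationalise the remaining surd.

(-sqrt(6090) + 14*sqrt(15) + 15*sqrt(14))/105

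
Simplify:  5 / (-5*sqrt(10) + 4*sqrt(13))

(-25*sqrt(10) - 20*sqrt(13))/42

Multiply numerator and denominator by 4*sqrt(13) + 5*sqrt(10).
Denominator becomes -42; numerator becomes 20*sqrt(13) + 25*sqrt(10).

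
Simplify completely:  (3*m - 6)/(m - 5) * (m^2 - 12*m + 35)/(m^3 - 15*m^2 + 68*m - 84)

3/(m - 6)

Factor: 3*m - 6 = 3*(m - 2);  m^2 - 12*m + 35 = (m - 7)*(m - 5);  m^3 - 15*m^2 + 68*m - 84 = (m - 6)*(m - 7)*(m - 2)
Cancel the common factors (m - 2), (m - 7), (m - 5).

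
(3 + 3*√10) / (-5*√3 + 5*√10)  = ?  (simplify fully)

Multiply numerator and denominator by 5*√3 + 5*√10.
Denominator becomes 175; numerator becomes 15*√3 + 15*√10 + 15*√30 + 150.

(3*√3 + 3*√10 + 3*√30 + 30)/35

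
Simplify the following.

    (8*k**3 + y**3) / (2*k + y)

4*k**2 - 2*k*y + y**2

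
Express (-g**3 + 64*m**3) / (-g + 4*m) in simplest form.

(4*m)**3 - g**3 = (-g + 4*m)(g**2 + 4*g*m + 16*m**2).

g**2 + 4*g*m + 16*m**2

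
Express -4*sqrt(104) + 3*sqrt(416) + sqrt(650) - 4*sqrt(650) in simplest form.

4*sqrt(104) = 8*sqrt(26); 3*sqrt(416) = 12*sqrt(26); sqrt(650) = 5*sqrt(26); 4*sqrt(650) = 20*sqrt(26)
Combine: (-8 + 12 + 5 - 20)·sqrt(26) = -11*sqrt(26)

-11*sqrt(26)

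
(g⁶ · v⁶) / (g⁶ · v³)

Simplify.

Quotient: v³

v³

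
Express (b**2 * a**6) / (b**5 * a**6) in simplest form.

b**(-3)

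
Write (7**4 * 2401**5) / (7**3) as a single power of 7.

7**21

7**4 = 7**4; 2401**5 = 7**20; 7**3 = 7**3
Combine exponents: 7**21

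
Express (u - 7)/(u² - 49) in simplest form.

Factor: u² - 49 = (u - 7)·(u + 7)
Cancel the common factor (u - 7).

1/(u + 7)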